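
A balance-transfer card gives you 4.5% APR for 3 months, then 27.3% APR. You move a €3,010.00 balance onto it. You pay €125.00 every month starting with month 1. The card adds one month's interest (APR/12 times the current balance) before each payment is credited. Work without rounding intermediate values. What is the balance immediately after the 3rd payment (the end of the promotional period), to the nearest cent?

€2,667.58

Promo months 1–3 at r₀ = 4.5%/12 = 0.00375; months 4+ at r₁ = 27.3%/12 = 0.02275.
After month 3: iterate B ← B·(1+r₀) − €125.00 for 3 months → €2,667.58.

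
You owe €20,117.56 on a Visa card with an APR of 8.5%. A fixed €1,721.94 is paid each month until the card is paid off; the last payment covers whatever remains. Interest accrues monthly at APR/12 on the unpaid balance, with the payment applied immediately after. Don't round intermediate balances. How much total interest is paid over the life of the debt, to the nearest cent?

€956.78

Monthly rate r = 8.5%/12 = 0.708333% = 0.00708333.
Payoff takes n = ⌈−ln(1 − rB₀/P)/ln(1+r)⌉ = ⌈12.238⌉ = 13 payments; the last is €411.06.
Total paid = 12·€1,721.94 + €411.06 = €21,074.34.
Total interest = total paid − principal = €21,074.34 − €20,117.56 = €956.78.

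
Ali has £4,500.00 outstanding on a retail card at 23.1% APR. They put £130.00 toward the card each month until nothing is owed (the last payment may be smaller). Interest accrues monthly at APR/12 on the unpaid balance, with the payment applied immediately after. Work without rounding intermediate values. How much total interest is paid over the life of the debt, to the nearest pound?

Monthly rate r = 23.1%/12 = 1.925% = 0.01925.
Payoff takes n = ⌈−ln(1 − rB₀/P)/ln(1+r)⌉ = ⌈57.568⌉ = 58 payments; the last is £74.13.
Total paid = 57·£130.00 + £74.13 = £7,484.13.
Total interest = total paid − principal = £7,484.13 − £4,500.00 = £2,984.13.

£2,984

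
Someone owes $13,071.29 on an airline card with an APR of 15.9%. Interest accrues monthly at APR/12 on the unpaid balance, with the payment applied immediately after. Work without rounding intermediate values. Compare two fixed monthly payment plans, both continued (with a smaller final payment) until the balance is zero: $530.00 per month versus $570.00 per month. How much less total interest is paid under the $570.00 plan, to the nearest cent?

Monthly rate r = 15.9%/12 = 1.325% = 0.01325.
At $530.00/mo: n = ⌈−ln(1 − rB₀/P)/ln(1+r)⌉ = 31 payments (last $32.28); total interest = total paid − $13,071.29 = $2,860.99.
At $570.00/mo: 28 payments (last $294.95); total interest $2,613.66.
Interest saved = $2,860.99 − $2,613.66 = $247.33.

$247.33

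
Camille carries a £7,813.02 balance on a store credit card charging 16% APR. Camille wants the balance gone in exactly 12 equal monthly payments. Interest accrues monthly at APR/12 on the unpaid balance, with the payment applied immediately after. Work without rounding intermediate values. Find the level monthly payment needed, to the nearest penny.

£708.88

Monthly rate r = 16%/12 = 1.33333% = 0.0133333.
Level-payment amortization: P = B₀·r / (1 − (1+r)^(−n)) = 7813.02·0.0133333 / (1 − 1.01333^(−12)).
Denominator 1 − (1+r)^(−12) = 0.146954781.
P = 104.174 / 0.146954781 ≈ 708.88.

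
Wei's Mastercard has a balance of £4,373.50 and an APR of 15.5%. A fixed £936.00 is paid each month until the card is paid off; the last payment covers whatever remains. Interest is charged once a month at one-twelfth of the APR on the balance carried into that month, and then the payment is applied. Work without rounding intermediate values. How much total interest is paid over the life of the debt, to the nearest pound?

Monthly rate r = 15.5%/12 = 1.29167% = 0.0129167.
Payoff takes n = ⌈−ln(1 − rB₀/P)/ln(1+r)⌉ = ⌈4.851⌉ = 5 payments; the last is £796.88.
Total paid = 4·£936.00 + £796.88 = £4,540.88.
Total interest = total paid − principal = £4,540.88 − £4,373.50 = £167.38.

£167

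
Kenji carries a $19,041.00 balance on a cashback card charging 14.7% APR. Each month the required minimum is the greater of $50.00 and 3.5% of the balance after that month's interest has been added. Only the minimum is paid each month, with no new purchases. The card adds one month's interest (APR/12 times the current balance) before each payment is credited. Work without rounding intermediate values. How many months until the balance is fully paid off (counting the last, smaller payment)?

146 months

Monthly rate r = 14.7%/12 = 1.225% = 0.01225.
While 3.5% of the post-interest balance exceeds $50.00, each month B ← (B·(1+r))·(1 − 0.035), i.e. B shrinks by the factor (1+r)·0.965 = 0.97682.
This holds for months 1–111. Entering month 112 the balance is $1,409.83; 3.5% of the post-interest balance is now below $50.00, so the flat $50.00 minimum applies from here.
From month 112 a fixed $50.00 at rate r clears $1,409.83 in 35 more payments. Total: 111 + 35 = 146 months.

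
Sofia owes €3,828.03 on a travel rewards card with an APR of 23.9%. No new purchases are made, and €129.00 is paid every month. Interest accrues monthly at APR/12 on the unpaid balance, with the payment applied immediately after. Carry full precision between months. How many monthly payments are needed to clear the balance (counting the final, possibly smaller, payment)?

46 months

Monthly rate r = 23.9%/12 = 1.99167% = 0.0199167.
Recurrence: B ← B·(1+r) − €129.00.
Month 1: interest €76.24; balance after payment €3,775.27.
Month 2: interest €75.19; balance after payment €3,721.46.
Closed form: n = −ln(1 − rB₀/P)/ln(1+r) = −ln(0.40898)/ln(1.01992) ≈ 45.337, so the balance reaches zero during payment 46.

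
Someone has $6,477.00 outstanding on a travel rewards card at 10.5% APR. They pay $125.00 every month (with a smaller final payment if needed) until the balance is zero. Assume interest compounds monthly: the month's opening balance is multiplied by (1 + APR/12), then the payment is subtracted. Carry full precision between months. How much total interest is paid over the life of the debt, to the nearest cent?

Monthly rate r = 10.5%/12 = 0.875% = 0.00875.
Payoff takes n = ⌈−ln(1 − rB₀/P)/ln(1+r)⌉ = ⌈69.332⌉ = 70 payments; the last is $41.67.
Total paid = 69·$125.00 + $41.67 = $8,666.67.
Total interest = total paid − principal = $8,666.67 − $6,477.00 = $2,189.67.

$2,189.67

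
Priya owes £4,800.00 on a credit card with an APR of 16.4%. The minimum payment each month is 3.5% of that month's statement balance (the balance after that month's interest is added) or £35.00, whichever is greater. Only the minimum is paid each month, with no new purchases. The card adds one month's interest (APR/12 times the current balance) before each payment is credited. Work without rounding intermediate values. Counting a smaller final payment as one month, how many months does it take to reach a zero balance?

108 months

Monthly rate r = 16.4%/12 = 1.36667% = 0.0136667.
While 3.5% of the post-interest balance exceeds £35.00, each month B ← (B·(1+r))·(1 − 0.035), i.e. B shrinks by the factor (1+r)·0.965 = 0.97819.
This holds for months 1–72. Entering month 73 the balance is £980.98; 3.5% of the post-interest balance is now below £35.00, so the flat £35.00 minimum applies from here.
From month 73 a fixed £35.00 at rate r clears £980.98 in 36 more payments. Total: 72 + 36 = 108 months.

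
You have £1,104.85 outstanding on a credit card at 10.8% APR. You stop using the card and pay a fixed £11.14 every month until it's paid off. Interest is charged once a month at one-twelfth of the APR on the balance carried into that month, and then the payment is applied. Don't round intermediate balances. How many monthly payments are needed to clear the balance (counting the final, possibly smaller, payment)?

Monthly rate r = 10.8%/12 = 0.9% = 0.009.
Recurrence: B ← B·(1+r) − £11.14.
Month 1: interest £9.94; balance after payment £1,103.65.
Month 2: interest £9.93; balance after payment £1,102.45.
Closed form: n = −ln(1 − rB₀/P)/ln(1+r) = −ln(0.10739)/ln(1.009) ≈ 249.033, so the balance reaches zero during payment 250.

250 months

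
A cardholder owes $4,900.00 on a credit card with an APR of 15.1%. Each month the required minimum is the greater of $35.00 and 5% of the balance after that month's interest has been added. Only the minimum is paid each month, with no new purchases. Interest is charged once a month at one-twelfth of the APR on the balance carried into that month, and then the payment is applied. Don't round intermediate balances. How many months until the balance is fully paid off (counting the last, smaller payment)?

Monthly rate r = 15.1%/12 = 1.25833% = 0.0125833.
While 5% of the post-interest balance exceeds $35.00, each month B ← (B·(1+r))·(1 − 0.05), i.e. B shrinks by the factor (1+r)·0.95 = 0.96195.
This holds for months 1–51. Entering month 52 the balance is $677.75; 5% of the post-interest balance is now below $35.00, so the flat $35.00 minimum applies from here.
From month 52 a fixed $35.00 at rate r clears $677.75 in 23 more payments. Total: 51 + 23 = 74 months.

74 months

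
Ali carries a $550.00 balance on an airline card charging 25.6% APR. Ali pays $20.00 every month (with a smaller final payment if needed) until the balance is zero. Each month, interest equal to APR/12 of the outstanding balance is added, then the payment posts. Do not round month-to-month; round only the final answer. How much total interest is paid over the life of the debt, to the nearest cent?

Monthly rate r = 25.6%/12 = 2.13333% = 0.0213333.
Payoff takes n = ⌈−ln(1 − rB₀/P)/ln(1+r)⌉ = ⌈41.854⌉ = 42 payments; the last is $17.11.
Total paid = 41·$20.00 + $17.11 = $837.11.
Total interest = total paid − principal = $837.11 − $550.00 = $287.11.

$287.11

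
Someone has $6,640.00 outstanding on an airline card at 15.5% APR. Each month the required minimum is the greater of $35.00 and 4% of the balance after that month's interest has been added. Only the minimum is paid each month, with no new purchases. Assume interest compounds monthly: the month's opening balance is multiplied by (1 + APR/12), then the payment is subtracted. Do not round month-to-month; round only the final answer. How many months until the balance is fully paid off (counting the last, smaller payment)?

103 months

Monthly rate r = 15.5%/12 = 1.29167% = 0.0129167.
While 4% of the post-interest balance exceeds $35.00, each month B ← (B·(1+r))·(1 − 0.04), i.e. B shrinks by the factor (1+r)·0.96 = 0.9724.
This holds for months 1–73. Entering month 74 the balance is $860.70; 4% of the post-interest balance is now below $35.00, so the flat $35.00 minimum applies from here.
From month 74 a fixed $35.00 at rate r clears $860.70 in 30 more payments. Total: 73 + 30 = 103 months.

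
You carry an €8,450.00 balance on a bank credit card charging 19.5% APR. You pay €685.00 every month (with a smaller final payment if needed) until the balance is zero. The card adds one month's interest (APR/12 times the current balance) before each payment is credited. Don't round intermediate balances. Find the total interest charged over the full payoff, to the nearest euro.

€1,057

Monthly rate r = 19.5%/12 = 1.625% = 0.01625.
Payoff takes n = ⌈−ln(1 − rB₀/P)/ln(1+r)⌉ = ⌈13.879⌉ = 14 payments; the last is €602.41.
Total paid = 13·€685.00 + €602.41 = €9,507.41.
Total interest = total paid − principal = €9,507.41 − €8,450.00 = €1,057.41.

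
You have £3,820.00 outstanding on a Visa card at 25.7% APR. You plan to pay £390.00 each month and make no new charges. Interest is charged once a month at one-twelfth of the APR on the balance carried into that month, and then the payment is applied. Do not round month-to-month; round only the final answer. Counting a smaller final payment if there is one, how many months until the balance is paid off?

Monthly rate r = 25.7%/12 = 2.14167% = 0.0214167.
Recurrence: B ← B·(1+r) − £390.00.
Month 1: interest £81.81; balance after payment £3,511.81.
Month 2: interest £75.21; balance after payment £3,197.02.
Closed form: n = −ln(1 − rB₀/P)/ln(1+r) = −ln(0.79023)/ln(1.02142) ≈ 11.110, so the balance reaches zero during payment 12.

12 months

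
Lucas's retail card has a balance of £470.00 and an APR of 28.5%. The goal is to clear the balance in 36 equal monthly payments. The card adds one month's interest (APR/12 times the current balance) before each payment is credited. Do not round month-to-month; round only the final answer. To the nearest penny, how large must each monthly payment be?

£19.57

Monthly rate r = 28.5%/12 = 2.375% = 0.02375.
Level-payment amortization: P = B₀·r / (1 − (1+r)^(−n)) = 470.00·0.02375 / (1 − 1.02375^(−36)).
Denominator 1 − (1+r)^(−36) = 0.570444713.
P = 11.1625 / 0.570444713 ≈ 19.57.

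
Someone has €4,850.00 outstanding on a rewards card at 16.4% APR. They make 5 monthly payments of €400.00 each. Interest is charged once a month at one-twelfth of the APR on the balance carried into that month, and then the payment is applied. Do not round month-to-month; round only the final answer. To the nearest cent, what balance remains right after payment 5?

€3,135.18

Monthly rate r = 16.4%/12 = 1.36667% = 0.0136667.
Each month: B ← B·(1+r) − €400.00.
Month 1: interest €66.28; balance after payment €4,516.28.
Month 2: interest €61.72; balance after payment €4,178.01.
Month 3: interest €57.10; balance after payment €3,835.11.
Month 4: interest €52.41; balance after payment €3,487.52.
Month 5: interest €47.66; balance after payment €3,135.18.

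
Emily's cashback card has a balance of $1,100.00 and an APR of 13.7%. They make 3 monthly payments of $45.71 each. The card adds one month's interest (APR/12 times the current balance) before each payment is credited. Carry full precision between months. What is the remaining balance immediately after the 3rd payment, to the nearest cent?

$999.41

Monthly rate r = 13.7%/12 = 1.14167% = 0.0114167.
Each month: B ← B·(1+r) − $45.71.
Month 1: interest $12.56; balance after payment $1,066.85.
Month 2: interest $12.18; balance after payment $1,033.32.
Month 3: interest $11.80; balance after payment $999.41.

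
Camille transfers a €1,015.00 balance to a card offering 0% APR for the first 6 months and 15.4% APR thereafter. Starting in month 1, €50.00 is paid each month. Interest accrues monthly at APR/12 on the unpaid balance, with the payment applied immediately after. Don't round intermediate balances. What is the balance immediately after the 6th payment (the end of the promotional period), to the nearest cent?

€715.00

Promo months 1–6 at r₀ = 0%/12 = 0; months 7+ at r₁ = 15.4%/12 = 0.0128333.
After month 6 (no interest yet): B = €1,015.00 − 6·€50.00 = €715.00.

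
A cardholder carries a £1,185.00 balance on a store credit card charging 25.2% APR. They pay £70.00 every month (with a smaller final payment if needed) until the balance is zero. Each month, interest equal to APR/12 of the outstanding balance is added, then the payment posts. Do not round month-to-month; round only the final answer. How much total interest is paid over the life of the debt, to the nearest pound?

Monthly rate r = 25.2%/12 = 2.1% = 0.021.
Payoff takes n = ⌈−ln(1 − rB₀/P)/ln(1+r)⌉ = ⌈21.137⌉ = 22 payments; the last is £9.68.
Total paid = 21·£70.00 + £9.68 = £1,479.68.
Total interest = total paid − principal = £1,479.68 − £1,185.00 = £294.68.

£295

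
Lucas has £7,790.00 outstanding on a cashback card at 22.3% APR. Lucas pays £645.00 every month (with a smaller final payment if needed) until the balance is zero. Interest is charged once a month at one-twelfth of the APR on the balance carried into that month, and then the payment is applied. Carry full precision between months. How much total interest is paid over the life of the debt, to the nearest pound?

£1,115

Monthly rate r = 22.3%/12 = 1.85833% = 0.0185833.
Payoff takes n = ⌈−ln(1 − rB₀/P)/ln(1+r)⌉ = ⌈13.804⌉ = 14 payments; the last is £519.54.
Total paid = 13·£645.00 + £519.54 = £8,904.54.
Total interest = total paid − principal = £8,904.54 − £7,790.00 = £1,114.54.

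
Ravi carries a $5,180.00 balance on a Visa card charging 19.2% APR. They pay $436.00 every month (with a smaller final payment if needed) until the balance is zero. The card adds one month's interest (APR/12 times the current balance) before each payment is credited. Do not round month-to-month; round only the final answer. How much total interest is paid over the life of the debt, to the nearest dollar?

Monthly rate r = 19.2%/12 = 1.6% = 0.016.
Payoff takes n = ⌈−ln(1 − rB₀/P)/ln(1+r)⌉ = ⌈13.282⌉ = 14 payments; the last is $123.78.
Total paid = 13·$436.00 + $123.78 = $5,791.78.
Total interest = total paid − principal = $5,791.78 − $5,180.00 = $611.78.

$612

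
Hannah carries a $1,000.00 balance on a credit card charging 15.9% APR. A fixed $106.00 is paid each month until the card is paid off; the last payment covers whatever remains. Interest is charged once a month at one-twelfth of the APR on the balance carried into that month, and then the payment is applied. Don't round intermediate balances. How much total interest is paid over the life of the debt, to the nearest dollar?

Monthly rate r = 15.9%/12 = 1.325% = 0.01325.
Payoff takes n = ⌈−ln(1 − rB₀/P)/ln(1+r)⌉ = ⌈10.144⌉ = 11 payments; the last is $15.40.
Total paid = 10·$106.00 + $15.40 = $1,075.40.
Total interest = total paid − principal = $1,075.40 − $1,000.00 = $75.40.

$75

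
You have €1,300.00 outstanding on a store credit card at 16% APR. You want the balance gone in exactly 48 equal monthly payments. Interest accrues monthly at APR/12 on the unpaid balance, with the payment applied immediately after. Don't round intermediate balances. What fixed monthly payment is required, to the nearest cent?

Monthly rate r = 16%/12 = 1.33333% = 0.0133333.
Level-payment amortization: P = B₀·r / (1 − (1+r)^(−n)) = 1300.00·0.0133333 / (1 − 1.01333^(−48)).
Denominator 1 − (1+r)^(−48) = 0.470472873.
P = 17.3333 / 0.470472873 ≈ 36.84.

€36.84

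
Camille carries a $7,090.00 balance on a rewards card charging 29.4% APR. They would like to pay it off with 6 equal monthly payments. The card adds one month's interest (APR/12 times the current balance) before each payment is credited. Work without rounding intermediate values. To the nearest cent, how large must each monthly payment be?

$1,285.04

Monthly rate r = 29.4%/12 = 2.45% = 0.0245.
Level-payment amortization: P = B₀·r / (1 − (1+r)^(−n)) = 7090.00·0.0245 / (1 − 1.0245^(−6)).
Denominator 1 − (1+r)^(−6) = 0.135175024.
P = 173.705 / 0.135175024 ≈ 1285.04.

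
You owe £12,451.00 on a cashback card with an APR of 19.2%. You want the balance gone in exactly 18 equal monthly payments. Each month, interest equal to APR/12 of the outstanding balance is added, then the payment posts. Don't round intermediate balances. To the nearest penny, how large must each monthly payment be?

Monthly rate r = 19.2%/12 = 1.6% = 0.016.
Level-payment amortization: P = B₀·r / (1 − (1+r)^(−n)) = 12451.00·0.016 / (1 − 1.016^(−18)).
Denominator 1 − (1+r)^(−18) = 0.248527215.
P = 199.216 / 0.248527215 ≈ 801.59.

£801.59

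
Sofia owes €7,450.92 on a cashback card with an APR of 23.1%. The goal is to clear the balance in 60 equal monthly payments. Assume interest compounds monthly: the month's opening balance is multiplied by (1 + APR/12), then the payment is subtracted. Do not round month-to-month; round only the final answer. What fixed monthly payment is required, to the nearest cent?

Monthly rate r = 23.1%/12 = 1.925% = 0.01925.
Level-payment amortization: P = B₀·r / (1 − (1+r)^(−n)) = 7450.92·0.01925 / (1 − 1.01925^(−60)).
Denominator 1 − (1+r)^(−60) = 0.681465269.
P = 143.43 / 0.681465269 ≈ 210.47.

€210.47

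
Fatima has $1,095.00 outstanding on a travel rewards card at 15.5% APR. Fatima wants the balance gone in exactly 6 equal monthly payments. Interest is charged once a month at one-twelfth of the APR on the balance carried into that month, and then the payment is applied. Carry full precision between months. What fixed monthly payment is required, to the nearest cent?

Monthly rate r = 15.5%/12 = 1.29167% = 0.0129167.
Level-payment amortization: P = B₀·r / (1 − (1+r)^(−n)) = 1095.00·0.0129167 / (1 − 1.01292^(−6)).
Denominator 1 − (1+r)^(−6) = 0.0741136165.
P = 14.1438 / 0.0741136165 ≈ 190.84.

$190.84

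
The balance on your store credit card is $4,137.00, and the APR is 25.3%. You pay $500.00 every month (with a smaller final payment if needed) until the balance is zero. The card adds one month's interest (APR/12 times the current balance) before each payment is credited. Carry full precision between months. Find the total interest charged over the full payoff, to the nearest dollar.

Monthly rate r = 25.3%/12 = 2.10833% = 0.0210833.
Payoff takes n = ⌈−ln(1 − rB₀/P)/ln(1+r)⌉ = ⌈9.188⌉ = 10 payments; the last is $94.74.
Total paid = 9·$500.00 + $94.74 = $4,594.74.
Total interest = total paid − principal = $4,594.74 − $4,137.00 = $457.74.

$458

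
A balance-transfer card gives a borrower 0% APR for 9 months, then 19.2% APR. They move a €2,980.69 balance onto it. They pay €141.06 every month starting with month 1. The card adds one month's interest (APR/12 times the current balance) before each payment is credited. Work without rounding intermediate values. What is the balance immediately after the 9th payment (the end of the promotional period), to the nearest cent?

Promo months 1–9 at r₀ = 0%/12 = 0; months 10+ at r₁ = 19.2%/12 = 0.016.
After month 9 (no interest yet): B = €2,980.69 − 9·€141.06 = €1,711.15.

€1,711.15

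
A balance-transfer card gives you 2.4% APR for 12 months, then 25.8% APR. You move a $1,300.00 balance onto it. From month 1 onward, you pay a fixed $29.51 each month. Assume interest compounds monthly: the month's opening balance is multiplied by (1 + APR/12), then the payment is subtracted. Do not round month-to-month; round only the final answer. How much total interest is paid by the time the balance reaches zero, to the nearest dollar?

Promo months 1–12 at r₀ = 2.4%/12 = 0.002; months 13+ at r₁ = 25.8%/12 = 0.0215.
After month 12: iterate B ← B·(1+r₀) − $29.51 for 12 months → $973.50.
Then at r₁ with $29.51/mo: n₂ = −ln(1 − r₁·B/P)/ln(1+r₁) ≈ 58.07 → 59 more payments.
Total paid = 70·$29.51 + $2.17 = $2,067.87; interest = $2,067.87 − $1,300.00 = $767.87.

$768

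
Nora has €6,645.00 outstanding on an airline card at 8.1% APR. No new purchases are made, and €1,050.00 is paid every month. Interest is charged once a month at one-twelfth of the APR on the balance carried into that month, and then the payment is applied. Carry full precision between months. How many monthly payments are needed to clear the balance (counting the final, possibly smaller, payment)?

Monthly rate r = 8.1%/12 = 0.675% = 0.00675.
Recurrence: B ← B·(1+r) − €1,050.00.
Month 1: interest €44.85; balance after payment €5,639.85.
Month 2: interest €38.07; balance after payment €4,627.92.
Closed form: n = −ln(1 − rB₀/P)/ln(1+r) = −ln(0.95728)/ln(1.00675) ≈ 6.490, so the balance reaches zero during payment 7.

7 payments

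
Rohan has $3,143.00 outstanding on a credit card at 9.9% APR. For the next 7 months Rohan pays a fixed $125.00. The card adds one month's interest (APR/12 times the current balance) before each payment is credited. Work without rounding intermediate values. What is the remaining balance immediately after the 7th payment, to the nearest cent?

$2,432.11

Monthly rate r = 9.9%/12 = 0.825% = 0.00825.
Each month: B ← B·(1+r) − $125.00.
Month 1: interest $25.93; balance after payment $3,043.93.
Month 2: interest $25.11; balance after payment $2,944.04.
Month 3: interest $24.29; balance after payment $2,843.33.
Month 4: interest $23.46; balance after payment $2,741.79.
Month 5: interest $22.62; balance after payment $2,639.41.
Month 6: interest $21.78; balance after payment $2,536.18.
Month 7: interest $20.92; balance after payment $2,432.11.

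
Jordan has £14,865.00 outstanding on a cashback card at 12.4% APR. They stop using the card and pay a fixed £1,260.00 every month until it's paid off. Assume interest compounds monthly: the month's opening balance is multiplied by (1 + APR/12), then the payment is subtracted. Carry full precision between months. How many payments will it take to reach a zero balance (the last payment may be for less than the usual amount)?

13 months

Monthly rate r = 12.4%/12 = 1.03333% = 0.0103333.
Recurrence: B ← B·(1+r) − £1,260.00.
Month 1: interest £153.60; balance after payment £13,758.60.
Month 2: interest £142.17; balance after payment £12,640.78.
Closed form: n = −ln(1 − rB₀/P)/ln(1+r) = −ln(0.87809)/ln(1.01033) ≈ 12.646, so the balance reaches zero during payment 13.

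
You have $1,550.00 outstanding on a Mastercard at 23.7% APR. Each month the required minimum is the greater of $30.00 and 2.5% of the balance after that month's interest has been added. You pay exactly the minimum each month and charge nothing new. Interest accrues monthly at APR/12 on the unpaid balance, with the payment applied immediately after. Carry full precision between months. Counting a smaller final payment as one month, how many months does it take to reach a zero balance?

125 months

Monthly rate r = 23.7%/12 = 1.975% = 0.01975.
While 2.5% of the post-interest balance exceeds $30.00, each month B ← (B·(1+r))·(1 − 0.025), i.e. B shrinks by the factor (1+r)·0.975 = 0.99426.
This holds for months 1–48. Entering month 49 the balance is $1,175.58; 2.5% of the post-interest balance is now below $30.00, so the flat $30.00 minimum applies from here.
From month 49 a fixed $30.00 at rate r clears $1,175.58 in 77 more payments. Total: 48 + 77 = 125 months.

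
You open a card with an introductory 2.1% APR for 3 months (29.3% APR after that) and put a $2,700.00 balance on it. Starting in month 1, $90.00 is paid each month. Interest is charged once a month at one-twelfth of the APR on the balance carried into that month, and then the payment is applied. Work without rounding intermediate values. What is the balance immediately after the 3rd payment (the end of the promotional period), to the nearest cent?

$2,443.73

Promo months 1–3 at r₀ = 2.1%/12 = 0.00175; months 4+ at r₁ = 29.3%/12 = 0.0244167.
After month 3: iterate B ← B·(1+r₀) − $90.00 for 3 months → $2,443.73.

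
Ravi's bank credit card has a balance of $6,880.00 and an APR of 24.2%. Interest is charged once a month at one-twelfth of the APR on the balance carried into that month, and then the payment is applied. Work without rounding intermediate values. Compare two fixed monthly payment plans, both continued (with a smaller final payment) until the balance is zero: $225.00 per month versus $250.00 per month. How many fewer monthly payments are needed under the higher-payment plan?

Monthly rate r = 24.2%/12 = 2.01667% = 0.0201667.
At $225.00/mo: n = ⌈−ln(1 − rB₀/P)/ln(1+r)⌉ = 49 payments (last $5.04); total interest = total paid − $6,880.00 = $3,925.04.
At $250.00/mo: 41 payments (last $138.48); total interest $3,258.48.
Payments saved = 49 − 41 = 8.

8 fewer payments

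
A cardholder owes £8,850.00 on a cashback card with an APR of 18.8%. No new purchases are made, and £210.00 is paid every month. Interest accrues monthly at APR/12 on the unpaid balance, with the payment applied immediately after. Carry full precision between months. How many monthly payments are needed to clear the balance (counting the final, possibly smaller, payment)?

70 payments

Monthly rate r = 18.8%/12 = 1.56667% = 0.0156667.
Recurrence: B ← B·(1+r) − £210.00.
Month 1: interest £138.65; balance after payment £8,778.65.
Month 2: interest £137.53; balance after payment £8,706.18.
Closed form: n = −ln(1 − rB₀/P)/ln(1+r) = −ln(0.33976)/ln(1.01567) ≈ 69.443, so the balance reaches zero during payment 70.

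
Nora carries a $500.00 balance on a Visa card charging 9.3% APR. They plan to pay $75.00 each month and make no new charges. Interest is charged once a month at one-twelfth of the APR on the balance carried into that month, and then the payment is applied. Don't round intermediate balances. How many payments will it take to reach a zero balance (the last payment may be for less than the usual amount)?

Monthly rate r = 9.3%/12 = 0.775% = 0.00775.
Recurrence: B ← B·(1+r) − $75.00.
Month 1: interest $3.88; balance after payment $428.88.
Month 2: interest $3.32; balance after payment $357.20.
Closed form: n = −ln(1 − rB₀/P)/ln(1+r) = −ln(0.94833)/ln(1.00775) ≈ 6.872, so the balance reaches zero during payment 7.

7 months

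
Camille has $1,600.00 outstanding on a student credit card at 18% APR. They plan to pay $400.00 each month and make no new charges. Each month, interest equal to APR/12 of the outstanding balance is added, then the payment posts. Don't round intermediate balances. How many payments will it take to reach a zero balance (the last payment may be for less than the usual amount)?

5 payments

Monthly rate r = 18%/12 = 1.5% = 0.015.
Recurrence: B ← B·(1+r) − $400.00.
Month 1: interest $24.00; balance after payment $1,224.00.
Month 2: interest $18.36; balance after payment $842.36.
Month 3: interest $12.64; balance after payment $455.00.
Month 4: interest $6.82; balance after payment $61.82.
Month 5: interest $0.93; balance after payment $0.00.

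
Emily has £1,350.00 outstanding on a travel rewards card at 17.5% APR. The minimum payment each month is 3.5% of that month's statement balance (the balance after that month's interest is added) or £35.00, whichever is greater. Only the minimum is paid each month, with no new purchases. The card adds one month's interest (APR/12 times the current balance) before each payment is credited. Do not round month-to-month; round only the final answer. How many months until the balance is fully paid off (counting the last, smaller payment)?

Monthly rate r = 17.5%/12 = 1.45833% = 0.0145833.
While 3.5% of the post-interest balance exceeds £35.00, each month B ← (B·(1+r))·(1 − 0.035), i.e. B shrinks by the factor (1+r)·0.965 = 0.97907.
This holds for months 1–15. Entering month 16 the balance is £983.01; 3.5% of the post-interest balance is now below £35.00, so the flat £35.00 minimum applies from here.
From month 16 a fixed £35.00 at rate r clears £983.01 in 37 more payments. Total: 15 + 37 = 52 months.

52 months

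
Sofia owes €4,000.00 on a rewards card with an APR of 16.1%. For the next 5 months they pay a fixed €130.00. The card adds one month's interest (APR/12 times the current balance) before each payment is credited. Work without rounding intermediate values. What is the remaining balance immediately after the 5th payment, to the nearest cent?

€3,607.95

Monthly rate r = 16.1%/12 = 1.34167% = 0.0134167.
Each month: B ← B·(1+r) − €130.00.
Month 1: interest €53.67; balance after payment €3,923.67.
Month 2: interest €52.64; balance after payment €3,846.31.
Month 3: interest €51.60; balance after payment €3,767.91.
Month 4: interest €50.55; balance after payment €3,688.47.
Month 5: interest €49.49; balance after payment €3,607.95.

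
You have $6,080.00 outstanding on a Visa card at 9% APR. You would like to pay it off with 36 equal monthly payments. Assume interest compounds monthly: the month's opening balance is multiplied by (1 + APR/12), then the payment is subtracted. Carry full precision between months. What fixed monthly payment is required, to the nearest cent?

Monthly rate r = 9%/12 = 0.75% = 0.0075.
Level-payment amortization: P = B₀·r / (1 − (1+r)^(−n)) = 6080.00·0.0075 / (1 − 1.0075^(−36)).
Denominator 1 − (1+r)^(−36) = 0.235851039.
P = 45.6 / 0.235851039 ≈ 193.34.

$193.34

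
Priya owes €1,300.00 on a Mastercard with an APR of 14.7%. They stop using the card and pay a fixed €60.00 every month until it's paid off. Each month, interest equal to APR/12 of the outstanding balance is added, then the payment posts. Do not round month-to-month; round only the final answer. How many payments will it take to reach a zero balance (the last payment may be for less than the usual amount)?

26 payments

Monthly rate r = 14.7%/12 = 1.225% = 0.01225.
Recurrence: B ← B·(1+r) − €60.00.
Month 1: interest €15.92; balance after payment €1,255.92.
Month 2: interest €15.39; balance after payment €1,211.31.
Closed form: n = −ln(1 − rB₀/P)/ln(1+r) = −ln(0.73458)/ln(1.01225) ≈ 25.334, so the balance reaches zero during payment 26.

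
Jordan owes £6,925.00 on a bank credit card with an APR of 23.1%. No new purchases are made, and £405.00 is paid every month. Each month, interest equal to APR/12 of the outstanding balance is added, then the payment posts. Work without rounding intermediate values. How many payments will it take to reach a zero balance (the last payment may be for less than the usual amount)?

21 payments

Monthly rate r = 23.1%/12 = 1.925% = 0.01925.
Recurrence: B ← B·(1+r) − £405.00.
Month 1: interest £133.31; balance after payment £6,653.31.
Month 2: interest £128.08; balance after payment £6,376.38.
Closed form: n = −ln(1 − rB₀/P)/ln(1+r) = −ln(0.67085)/ln(1.01925) ≈ 20.937, so the balance reaches zero during payment 21.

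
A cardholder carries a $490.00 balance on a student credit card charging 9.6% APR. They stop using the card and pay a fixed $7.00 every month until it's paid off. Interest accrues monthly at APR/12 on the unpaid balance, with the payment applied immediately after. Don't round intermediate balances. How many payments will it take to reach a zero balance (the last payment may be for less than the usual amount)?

Monthly rate r = 9.6%/12 = 0.8% = 0.008.
Recurrence: B ← B·(1+r) − $7.00.
Month 1: interest $3.92; balance after payment $486.92.
Month 2: interest $3.90; balance after payment $483.82.
Closed form: n = −ln(1 − rB₀/P)/ln(1+r) = −ln(0.44)/ln(1.008) ≈ 103.033, so the balance reaches zero during payment 104.

104 months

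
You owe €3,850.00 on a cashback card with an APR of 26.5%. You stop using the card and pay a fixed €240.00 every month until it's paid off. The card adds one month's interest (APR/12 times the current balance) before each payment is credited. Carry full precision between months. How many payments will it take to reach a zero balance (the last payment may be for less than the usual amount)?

Monthly rate r = 26.5%/12 = 2.20833% = 0.0220833.
Recurrence: B ← B·(1+r) − €240.00.
Month 1: interest €85.02; balance after payment €3,695.02.
Month 2: interest €81.60; balance after payment €3,536.62.
Closed form: n = −ln(1 − rB₀/P)/ln(1+r) = −ln(0.64575)/ln(1.02208) ≈ 20.022, so the balance reaches zero during payment 21.

21 payments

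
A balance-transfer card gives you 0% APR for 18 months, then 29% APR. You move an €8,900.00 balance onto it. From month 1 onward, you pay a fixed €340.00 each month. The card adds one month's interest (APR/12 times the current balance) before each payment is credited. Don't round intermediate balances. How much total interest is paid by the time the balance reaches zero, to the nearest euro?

€355

Promo months 1–18 at r₀ = 0%/12 = 0; months 19+ at r₁ = 29%/12 = 0.0241667.
After month 18 (no interest yet): B = €8,900.00 − 18·€340.00 = €2,780.00.
Then at r₁ with €340.00/mo: n₂ = −ln(1 − r₁·B/P)/ln(1+r₁) ≈ 9.22 → 10 more payments.
Total paid = 27·€340.00 + €75.19 = €9,255.19; interest = €9,255.19 − €8,900.00 = €355.19.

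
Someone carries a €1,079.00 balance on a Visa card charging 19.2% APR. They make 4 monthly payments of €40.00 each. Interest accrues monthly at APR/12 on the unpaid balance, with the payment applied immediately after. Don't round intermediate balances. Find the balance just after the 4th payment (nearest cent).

Monthly rate r = 19.2%/12 = 1.6% = 0.016.
Each month: B ← B·(1+r) − €40.00.
Month 1: interest €17.26; balance after payment €1,056.26.
Month 2: interest €16.90; balance after payment €1,033.16.
Month 3: interest €16.53; balance after payment €1,009.69.
Month 4: interest €16.16; balance after payment €985.85.

€985.85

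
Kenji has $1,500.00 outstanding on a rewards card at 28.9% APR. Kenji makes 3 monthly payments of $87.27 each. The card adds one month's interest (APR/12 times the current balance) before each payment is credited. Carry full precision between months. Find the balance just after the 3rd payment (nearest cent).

$1,342.84

Monthly rate r = 28.9%/12 = 2.40833% = 0.0240833.
Each month: B ← B·(1+r) − $87.27.
Month 1: interest $36.12; balance after payment $1,448.86.
Month 2: interest $34.89; balance after payment $1,396.48.
Month 3: interest $33.63; balance after payment $1,342.84.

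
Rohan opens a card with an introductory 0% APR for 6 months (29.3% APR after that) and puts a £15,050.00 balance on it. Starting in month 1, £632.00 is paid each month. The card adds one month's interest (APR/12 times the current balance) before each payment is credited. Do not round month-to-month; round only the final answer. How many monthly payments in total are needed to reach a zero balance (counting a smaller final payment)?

30 months

Promo months 1–6 at r₀ = 0%/12 = 0; months 7+ at r₁ = 29.3%/12 = 0.0244167.
After month 6 (no interest yet): B = £15,050.00 − 6·£632.00 = £11,258.00.
Then at r₁ with £632.00/mo: n₂ = −ln(1 − r₁·B/P)/ln(1+r₁) ≈ 23.66 → 24 more payments.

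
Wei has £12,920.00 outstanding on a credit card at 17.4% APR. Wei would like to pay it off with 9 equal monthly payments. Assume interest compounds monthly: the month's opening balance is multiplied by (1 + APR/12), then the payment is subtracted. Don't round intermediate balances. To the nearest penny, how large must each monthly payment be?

£1,541.63

Monthly rate r = 17.4%/12 = 1.45% = 0.0145.
Level-payment amortization: P = B₀·r / (1 − (1+r)^(−n)) = 12920.00·0.0145 / (1 − 1.0145^(−9)).
Denominator 1 − (1+r)^(−9) = 0.121520689.
P = 187.34 / 0.121520689 ≈ 1541.63.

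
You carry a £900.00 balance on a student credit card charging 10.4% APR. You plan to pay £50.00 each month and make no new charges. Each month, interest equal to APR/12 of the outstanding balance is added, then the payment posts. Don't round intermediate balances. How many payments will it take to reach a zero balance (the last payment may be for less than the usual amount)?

Monthly rate r = 10.4%/12 = 0.866667% = 0.00866667.
Recurrence: B ← B·(1+r) − £50.00.
Month 1: interest £7.80; balance after payment £857.80.
Month 2: interest £7.43; balance after payment £815.23.
Closed form: n = −ln(1 − rB₀/P)/ln(1+r) = −ln(0.844)/ln(1.00867) ≈ 19.654, so the balance reaches zero during payment 20.

20 payments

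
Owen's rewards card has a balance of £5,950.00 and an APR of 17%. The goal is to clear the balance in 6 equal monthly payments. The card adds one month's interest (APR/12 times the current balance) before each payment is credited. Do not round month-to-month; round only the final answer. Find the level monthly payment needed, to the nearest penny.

Monthly rate r = 17%/12 = 1.41667% = 0.0141667.
Level-payment amortization: P = B₀·r / (1 − (1+r)^(−n)) = 5950.00·0.0141667 / (1 − 1.01417^(−6)).
Denominator 1 − (1+r)^(−6) = 0.0809396993.
P = 84.2917 / 0.0809396993 ≈ 1041.41.

£1,041.41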